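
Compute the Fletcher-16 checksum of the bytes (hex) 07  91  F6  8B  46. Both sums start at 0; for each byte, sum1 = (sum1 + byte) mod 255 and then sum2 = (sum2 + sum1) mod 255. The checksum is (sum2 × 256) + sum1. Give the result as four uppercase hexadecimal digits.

AB61

Running sums (mod 255):
  after byte 0 (07): sum1=7, sum2=7
  after byte 1 (91): sum1=152, sum2=159
  after byte 2 (F6): sum1=143, sum2=47
  after byte 3 (8B): sum1=27, sum2=74
  after byte 4 (46): sum1=97, sum2=171
Checksum = sum2·256 + sum1 = 171·256 + 97 = 43873 = 0xAB61.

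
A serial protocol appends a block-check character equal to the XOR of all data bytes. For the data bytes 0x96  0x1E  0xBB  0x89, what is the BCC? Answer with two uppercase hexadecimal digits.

BA

XOR the bytes together:
  start with 0x96
  0x96 ⊕ 0x1E = 0x88
  0x88 ⊕ 0xBB = 0x33
  0x33 ⊕ 0x89 = 0xBA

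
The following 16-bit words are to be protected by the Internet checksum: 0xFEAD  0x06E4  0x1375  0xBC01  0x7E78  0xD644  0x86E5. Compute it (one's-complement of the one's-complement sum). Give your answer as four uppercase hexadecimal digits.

One's-complement addition (fold any carry out of bit 15 back into bit 0):
  0xFEAD + 0x06E4 = 0x10591 → wrap carry → 0x0592
  0x0592 + 0x1375 = 0x01907
  0x1907 + 0xBC01 = 0x0D508
  0xD508 + 0x7E78 = 0x15380 → wrap carry → 0x5381
  0x5381 + 0xD644 = 0x129C5 → wrap carry → 0x29C6
  0x29C6 + 0x86E5 = 0x0B0AB
One's-complement sum = 0xB0AB.
Checksum = ~0xB0AB & 0xFFFF = 0x4F54.

4F54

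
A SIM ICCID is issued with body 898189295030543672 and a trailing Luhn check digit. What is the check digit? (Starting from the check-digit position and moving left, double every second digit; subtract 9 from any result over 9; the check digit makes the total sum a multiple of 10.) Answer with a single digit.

Partial digits right→left: 2 7 6 3 4 5 0 3 0 5 9 2 9 8 1 8 9 8
Double every second digit counting from the check-digit position (so the 1st, 3rd, 5th, ... of the partial from the right).
  doubled (with −9 where >9): 4 3 8 0 0 9 9 2 9 → sum 44
  kept as-is: 7 3 5 3 5 2 8 8 8 → sum 49
Total = 44 + 49 = 93.
Check digit = (10 − (93 mod 10)) mod 10 = 7.

7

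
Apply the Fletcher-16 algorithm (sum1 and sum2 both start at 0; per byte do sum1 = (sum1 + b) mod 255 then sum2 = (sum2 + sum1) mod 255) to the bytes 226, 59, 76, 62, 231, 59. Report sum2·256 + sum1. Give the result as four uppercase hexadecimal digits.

70CB

Running sums (mod 255):
  after byte 0 (226): sum1=226, sum2=226
  after byte 1 (59): sum1=30, sum2=1
  after byte 2 (76): sum1=106, sum2=107
  after byte 3 (62): sum1=168, sum2=20
  after byte 4 (231): sum1=144, sum2=164
  after byte 5 (59): sum1=203, sum2=112
Checksum = sum2·256 + sum1 = 112·256 + 203 = 28875 = 0x70CB.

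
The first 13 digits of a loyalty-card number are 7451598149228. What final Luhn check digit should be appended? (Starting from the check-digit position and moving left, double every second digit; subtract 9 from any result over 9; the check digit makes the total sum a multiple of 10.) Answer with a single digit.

Partial digits right→left: 8 2 2 9 4 1 8 9 5 1 5 4 7
Double every second digit counting from the check-digit position (so the 1st, 3rd, 5th, ... of the partial from the right).
  doubled (with −9 where >9): 7 4 8 7 1 1 5 → sum 33
  kept as-is: 2 9 1 9 1 4 → sum 26
Total = 33 + 26 = 59.
Check digit = (10 − (59 mod 10)) mod 10 = 1.

1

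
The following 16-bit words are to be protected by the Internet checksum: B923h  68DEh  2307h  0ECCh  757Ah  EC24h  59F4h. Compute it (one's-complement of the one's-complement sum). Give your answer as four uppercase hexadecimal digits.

One's-complement addition (fold any carry out of bit 15 back into bit 0):
  0xB923 + 0x68DE = 0x12201 → wrap carry → 0x2202
  0x2202 + 0x2307 = 0x04509
  0x4509 + 0x0ECC = 0x053D5
  0x53D5 + 0x757A = 0x0C94F
  0xC94F + 0xEC24 = 0x1B573 → wrap carry → 0xB574
  0xB574 + 0x59F4 = 0x10F68 → wrap carry → 0x0F69
One's-complement sum = 0x0F69.
Checksum = ~0x0F69 & 0xFFFF = 0xF096.

F096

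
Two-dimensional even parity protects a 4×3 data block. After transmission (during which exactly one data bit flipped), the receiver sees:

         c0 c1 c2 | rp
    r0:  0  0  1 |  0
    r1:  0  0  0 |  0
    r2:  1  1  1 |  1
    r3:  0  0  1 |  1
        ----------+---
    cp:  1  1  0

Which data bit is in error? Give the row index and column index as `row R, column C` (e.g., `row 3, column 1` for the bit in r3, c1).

Recompute each row's even parity and compare to rp:
  r0: data parity 1, sent rp 0 → mismatch
  r1: data parity 0, sent rp 0 → ok
  r2: data parity 1, sent rp 1 → ok
  r3: data parity 1, sent rp 1 → ok
Recompute each column's even parity and compare to cp:
  c0: data parity 1, sent cp 1 → ok
  c1: data parity 1, sent cp 1 → ok
  c2: data parity 1, sent cp 0 → mismatch
Exactly one row (r0) and one column (c2) fail → the flipped bit is at their intersection.

row 0, column 2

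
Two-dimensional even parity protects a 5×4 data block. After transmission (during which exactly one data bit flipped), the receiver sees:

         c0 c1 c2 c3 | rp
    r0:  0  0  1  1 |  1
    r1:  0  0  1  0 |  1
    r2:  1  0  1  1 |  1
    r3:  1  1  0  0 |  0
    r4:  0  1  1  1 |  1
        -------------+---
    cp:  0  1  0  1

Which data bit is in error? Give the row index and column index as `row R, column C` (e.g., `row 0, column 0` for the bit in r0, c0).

Recompute each row's even parity and compare to rp:
  r0: data parity 0, sent rp 1 → mismatch
  r1: data parity 1, sent rp 1 → ok
  r2: data parity 1, sent rp 1 → ok
  r3: data parity 0, sent rp 0 → ok
  r4: data parity 1, sent rp 1 → ok
Recompute each column's even parity and compare to cp:
  c0: data parity 0, sent cp 0 → ok
  c1: data parity 0, sent cp 1 → mismatch
  c2: data parity 0, sent cp 0 → ok
  c3: data parity 1, sent cp 1 → ok
Exactly one row (r0) and one column (c1) fail → the flipped bit is at their intersection.

row 0, column 1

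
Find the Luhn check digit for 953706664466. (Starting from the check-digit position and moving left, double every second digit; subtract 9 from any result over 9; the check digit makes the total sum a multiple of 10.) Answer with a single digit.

9

Partial digits right→left: 6 6 4 4 6 6 6 0 7 3 5 9
Double every second digit counting from the check-digit position (so the 1st, 3rd, 5th, ... of the partial from the right).
  doubled (with −9 where >9): 3 8 3 3 5 1 → sum 23
  kept as-is: 6 4 6 0 3 9 → sum 28
Total = 23 + 28 = 51.
Check digit = (10 − (51 mod 10)) mod 10 = 9.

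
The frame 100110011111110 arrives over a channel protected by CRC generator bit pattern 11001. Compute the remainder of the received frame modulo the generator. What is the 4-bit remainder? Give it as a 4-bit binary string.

Modulo-2 division of 100110011111110 by 11001:
  pos 0: 10011 XOR 11001 = 01010
  pos 1: 10100 XOR 11001 = 01101
  pos 2: 11010 XOR 11001 = 00011
  pos 5: 11111 XOR 11001 = 00110
  pos 7: 11011 XOR 11001 = 00010
  pos 10: 10110 XOR 11001 = 01111
Remainder = 1111 (nonzero — an error is detected).

1111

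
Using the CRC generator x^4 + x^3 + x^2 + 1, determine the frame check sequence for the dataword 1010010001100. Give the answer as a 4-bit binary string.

Append 4 zeros: 10100100011000000. Divide by 11101 (XOR where the leading bit is 1):
  pos 0: 10100 XOR 11101 = 01001
  pos 1: 10011 XOR 11101 = 01110
  pos 2: 11100 XOR 11101 = 00001
  pos 6: 10011 XOR 11101 = 01110
  pos 7: 11100 XOR 11101 = 00001
  pos 11: 10000 XOR 11101 = 01101
  pos 12: 11010 XOR 11101 = 00111
Remainder (last 4 bits) = 0111. This is the CRC / FCS.

0111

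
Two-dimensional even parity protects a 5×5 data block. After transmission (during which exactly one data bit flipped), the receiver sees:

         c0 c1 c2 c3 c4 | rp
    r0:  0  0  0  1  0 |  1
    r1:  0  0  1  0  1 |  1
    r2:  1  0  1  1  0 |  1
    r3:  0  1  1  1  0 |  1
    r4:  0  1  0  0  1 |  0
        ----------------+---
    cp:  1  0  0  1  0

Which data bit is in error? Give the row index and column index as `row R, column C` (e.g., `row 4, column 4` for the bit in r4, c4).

row 1, column 2

Recompute each row's even parity and compare to rp:
  r0: data parity 1, sent rp 1 → ok
  r1: data parity 0, sent rp 1 → mismatch
  r2: data parity 1, sent rp 1 → ok
  r3: data parity 1, sent rp 1 → ok
  r4: data parity 0, sent rp 0 → ok
Recompute each column's even parity and compare to cp:
  c0: data parity 1, sent cp 1 → ok
  c1: data parity 0, sent cp 0 → ok
  c2: data parity 1, sent cp 0 → mismatch
  c3: data parity 1, sent cp 1 → ok
  c4: data parity 0, sent cp 0 → ok
Exactly one row (r1) and one column (c2) fail → the flipped bit is at their intersection.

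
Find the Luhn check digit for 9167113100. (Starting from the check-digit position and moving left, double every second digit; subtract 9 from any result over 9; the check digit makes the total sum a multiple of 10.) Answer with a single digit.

0

Partial digits right→left: 0 0 1 3 1 1 7 6 1 9
Double every second digit counting from the check-digit position (so the 1st, 3rd, 5th, ... of the partial from the right).
  doubled (with −9 where >9): 0 2 2 5 2 → sum 11
  kept as-is: 0 3 1 6 9 → sum 19
Total = 11 + 19 = 30.
Check digit = (10 − (30 mod 10)) mod 10 = 0.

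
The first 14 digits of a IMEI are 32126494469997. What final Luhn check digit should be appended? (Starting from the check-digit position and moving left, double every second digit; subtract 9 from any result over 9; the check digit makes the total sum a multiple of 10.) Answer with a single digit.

8

Partial digits right→left: 7 9 9 9 6 4 4 9 4 6 2 1 2 3
Double every second digit counting from the check-digit position (so the 1st, 3rd, 5th, ... of the partial from the right).
  doubled (with −9 where >9): 5 9 3 8 8 4 4 → sum 41
  kept as-is: 9 9 4 9 6 1 3 → sum 41
Total = 41 + 41 = 82.
Check digit = (10 − (82 mod 10)) mod 10 = 8.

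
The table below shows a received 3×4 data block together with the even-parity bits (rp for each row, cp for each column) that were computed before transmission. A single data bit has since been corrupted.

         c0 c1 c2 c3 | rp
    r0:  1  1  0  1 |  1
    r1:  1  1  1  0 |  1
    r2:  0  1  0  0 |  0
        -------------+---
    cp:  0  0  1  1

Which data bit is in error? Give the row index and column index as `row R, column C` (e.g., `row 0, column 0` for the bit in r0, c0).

row 2, column 1

Recompute each row's even parity and compare to rp:
  r0: data parity 1, sent rp 1 → ok
  r1: data parity 1, sent rp 1 → ok
  r2: data parity 1, sent rp 0 → mismatch
Recompute each column's even parity and compare to cp:
  c0: data parity 0, sent cp 0 → ok
  c1: data parity 1, sent cp 0 → mismatch
  c2: data parity 1, sent cp 1 → ok
  c3: data parity 1, sent cp 1 → ok
Exactly one row (r2) and one column (c1) fail → the flipped bit is at their intersection.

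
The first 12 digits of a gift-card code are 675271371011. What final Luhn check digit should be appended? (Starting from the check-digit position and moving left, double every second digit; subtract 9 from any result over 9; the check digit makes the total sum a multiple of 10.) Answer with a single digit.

Partial digits right→left: 1 1 0 1 7 3 1 7 2 5 7 6
Double every second digit counting from the check-digit position (so the 1st, 3rd, 5th, ... of the partial from the right).
  doubled (with −9 where >9): 2 0 5 2 4 5 → sum 18
  kept as-is: 1 1 3 7 5 6 → sum 23
Total = 18 + 23 = 41.
Check digit = (10 − (41 mod 10)) mod 10 = 9.

9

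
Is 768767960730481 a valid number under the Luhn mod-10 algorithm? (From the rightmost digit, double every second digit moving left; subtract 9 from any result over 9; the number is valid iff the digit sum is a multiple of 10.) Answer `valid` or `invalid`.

invalid

From the right, keep odd positions and double even positions (subtract 9 from any doubled value over 9):
  doubled (positions 2,4,...): 7 0 5 3 5 5 3 → sum 28
  kept (positions 1,3,...): 1 4 3 0 9 6 8 7 → sum 38
Total = 66.
66 mod 10 = 6, so the number is invalid.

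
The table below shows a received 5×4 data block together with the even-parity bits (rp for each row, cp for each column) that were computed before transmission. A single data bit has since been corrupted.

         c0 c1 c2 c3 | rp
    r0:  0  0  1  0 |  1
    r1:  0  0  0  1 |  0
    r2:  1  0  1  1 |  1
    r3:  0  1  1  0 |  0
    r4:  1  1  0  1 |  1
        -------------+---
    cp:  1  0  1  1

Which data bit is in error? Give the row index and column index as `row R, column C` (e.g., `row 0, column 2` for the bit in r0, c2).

Recompute each row's even parity and compare to rp:
  r0: data parity 1, sent rp 1 → ok
  r1: data parity 1, sent rp 0 → mismatch
  r2: data parity 1, sent rp 1 → ok
  r3: data parity 0, sent rp 0 → ok
  r4: data parity 1, sent rp 1 → ok
Recompute each column's even parity and compare to cp:
  c0: data parity 0, sent cp 1 → mismatch
  c1: data parity 0, sent cp 0 → ok
  c2: data parity 1, sent cp 1 → ok
  c3: data parity 1, sent cp 1 → ok
Exactly one row (r1) and one column (c0) fail → the flipped bit is at their intersection.

row 1, column 0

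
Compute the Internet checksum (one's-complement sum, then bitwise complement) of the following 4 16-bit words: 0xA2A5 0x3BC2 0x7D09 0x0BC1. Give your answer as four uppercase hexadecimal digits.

98CD

One's-complement addition (fold any carry out of bit 15 back into bit 0):
  0xA2A5 + 0x3BC2 = 0x0DE67
  0xDE67 + 0x7D09 = 0x15B70 → wrap carry → 0x5B71
  0x5B71 + 0x0BC1 = 0x06732
One's-complement sum = 0x6732.
Checksum = ~0x6732 & 0xFFFF = 0x98CD.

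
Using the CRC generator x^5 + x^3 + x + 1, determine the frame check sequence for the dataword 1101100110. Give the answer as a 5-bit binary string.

Append 5 zeros: 110110011000000. Divide by 101011 (XOR where the leading bit is 1):
  pos 0: 110110 XOR 101011 = 011101
  pos 1: 111010 XOR 101011 = 010001
  pos 2: 100011 XOR 101011 = 001000
  pos 4: 100010 XOR 101011 = 001001
  pos 6: 100100 XOR 101011 = 001111
  pos 8: 111100 XOR 101011 = 010111
  pos 9: 101110 XOR 101011 = 000101
Remainder (last 5 bits) = 00101. This is the CRC / FCS.

00101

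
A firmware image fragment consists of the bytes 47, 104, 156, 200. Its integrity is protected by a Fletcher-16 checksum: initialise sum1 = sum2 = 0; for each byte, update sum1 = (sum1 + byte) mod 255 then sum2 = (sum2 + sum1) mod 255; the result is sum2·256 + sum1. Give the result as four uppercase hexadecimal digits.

F7FC

Running sums (mod 255):
  after byte 0 (47): sum1=47, sum2=47
  after byte 1 (104): sum1=151, sum2=198
  after byte 2 (156): sum1=52, sum2=250
  after byte 3 (200): sum1=252, sum2=247
Checksum = sum2·256 + sum1 = 247·256 + 252 = 63484 = 0xF7FC.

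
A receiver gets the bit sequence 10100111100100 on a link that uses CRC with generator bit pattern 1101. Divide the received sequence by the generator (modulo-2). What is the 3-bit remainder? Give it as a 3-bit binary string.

Modulo-2 division of 10100111100100 by 1101:
  pos 0: 1010 XOR 1101 = 0111
  pos 1: 1110 XOR 1101 = 0011
  pos 3: 1111 XOR 1101 = 0010
  pos 5: 1011 XOR 1101 = 0110
  pos 6: 1100 XOR 1101 = 0001
  pos 9: 1010 XOR 1101 = 0111
  pos 10: 1110 XOR 1101 = 0011
Remainder = 011 (nonzero — an error is detected).

011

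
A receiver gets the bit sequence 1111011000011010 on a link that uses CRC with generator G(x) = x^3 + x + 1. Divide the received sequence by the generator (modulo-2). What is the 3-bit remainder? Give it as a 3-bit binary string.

001

Modulo-2 division of 1111011000011010 by 1011:
  pos 0: 1111 XOR 1011 = 0100
  pos 1: 1000 XOR 1011 = 0011
  pos 3: 1111 XOR 1011 = 0100
  pos 4: 1000 XOR 1011 = 0011
  pos 6: 1100 XOR 1011 = 0111
  pos 7: 1110 XOR 1011 = 0101
  pos 8: 1011 XOR 1011 = 0000
  pos 12: 1010 XOR 1011 = 0001
Remainder = 001 (nonzero — an error is detected).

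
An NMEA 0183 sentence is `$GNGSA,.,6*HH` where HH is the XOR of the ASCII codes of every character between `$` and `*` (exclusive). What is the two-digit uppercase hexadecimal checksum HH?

XOR the ASCII codes of the payload characters:
  'G' = 0x47 → acc = 0x47
  'N' = 0x4E → acc = 0x09
  'G' = 0x47 → acc = 0x4E
  'S' = 0x53 → acc = 0x1D
  'A' = 0x41 → acc = 0x5C
  ',' = 0x2C → acc = 0x70
  '.' = 0x2E → acc = 0x5E
  ',' = 0x2C → acc = 0x72
  '6' = 0x36 → acc = 0x44
Checksum = 0x44.

44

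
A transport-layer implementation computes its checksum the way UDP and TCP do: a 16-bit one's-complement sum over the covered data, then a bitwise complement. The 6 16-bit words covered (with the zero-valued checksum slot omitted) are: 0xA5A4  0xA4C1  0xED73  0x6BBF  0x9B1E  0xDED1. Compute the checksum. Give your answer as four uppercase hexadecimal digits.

E275

One's-complement addition (fold any carry out of bit 15 back into bit 0):
  0xA5A4 + 0xA4C1 = 0x14A65 → wrap carry → 0x4A66
  0x4A66 + 0xED73 = 0x137D9 → wrap carry → 0x37DA
  0x37DA + 0x6BBF = 0x0A399
  0xA399 + 0x9B1E = 0x13EB7 → wrap carry → 0x3EB8
  0x3EB8 + 0xDED1 = 0x11D89 → wrap carry → 0x1D8A
One's-complement sum = 0x1D8A.
Checksum = ~0x1D8A & 0xFFFF = 0xE275.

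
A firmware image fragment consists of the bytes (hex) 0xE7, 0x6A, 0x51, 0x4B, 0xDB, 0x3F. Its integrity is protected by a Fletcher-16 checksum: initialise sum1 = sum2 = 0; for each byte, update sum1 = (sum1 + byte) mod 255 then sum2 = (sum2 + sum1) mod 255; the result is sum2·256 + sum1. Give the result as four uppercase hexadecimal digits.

A10A

Running sums (mod 255):
  after byte 0 (0xE7): sum1=231, sum2=231
  after byte 1 (0x6A): sum1=82, sum2=58
  after byte 2 (0x51): sum1=163, sum2=221
  after byte 3 (0x4B): sum1=238, sum2=204
  after byte 4 (0xDB): sum1=202, sum2=151
  after byte 5 (0x3F): sum1=10, sum2=161
Checksum = sum2·256 + sum1 = 161·256 + 10 = 41226 = 0xA10A.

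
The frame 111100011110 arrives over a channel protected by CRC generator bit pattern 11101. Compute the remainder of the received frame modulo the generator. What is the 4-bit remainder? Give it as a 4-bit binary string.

0000

Modulo-2 division of 111100011110 by 11101:
  pos 0: 11110 XOR 11101 = 00011
  pos 3: 11001 XOR 11101 = 00100
  pos 5: 10011 XOR 11101 = 01110
  pos 6: 11101 XOR 11101 = 00000
Remainder = 0000 (zero — the frame passes the CRC check).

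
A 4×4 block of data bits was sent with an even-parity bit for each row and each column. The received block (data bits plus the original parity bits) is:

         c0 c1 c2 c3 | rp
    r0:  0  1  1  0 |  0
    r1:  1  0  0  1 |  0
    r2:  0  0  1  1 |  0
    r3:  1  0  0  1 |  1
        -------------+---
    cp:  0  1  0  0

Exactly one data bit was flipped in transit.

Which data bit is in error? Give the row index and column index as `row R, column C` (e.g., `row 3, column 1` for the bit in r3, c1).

Recompute each row's even parity and compare to rp:
  r0: data parity 0, sent rp 0 → ok
  r1: data parity 0, sent rp 0 → ok
  r2: data parity 0, sent rp 0 → ok
  r3: data parity 0, sent rp 1 → mismatch
Recompute each column's even parity and compare to cp:
  c0: data parity 0, sent cp 0 → ok
  c1: data parity 1, sent cp 1 → ok
  c2: data parity 0, sent cp 0 → ok
  c3: data parity 1, sent cp 0 → mismatch
Exactly one row (r3) and one column (c3) fail → the flipped bit is at their intersection.

row 3, column 3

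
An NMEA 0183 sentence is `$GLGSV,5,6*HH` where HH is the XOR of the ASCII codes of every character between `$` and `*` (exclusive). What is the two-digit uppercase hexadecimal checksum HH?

XOR the ASCII codes of the payload characters:
  'G' = 0x47 → acc = 0x47
  'L' = 0x4C → acc = 0x0B
  'G' = 0x47 → acc = 0x4C
  'S' = 0x53 → acc = 0x1F
  'V' = 0x56 → acc = 0x49
  ',' = 0x2C → acc = 0x65
  '5' = 0x35 → acc = 0x50
  ',' = 0x2C → acc = 0x7C
  '6' = 0x36 → acc = 0x4A
Checksum = 0x4A.

4A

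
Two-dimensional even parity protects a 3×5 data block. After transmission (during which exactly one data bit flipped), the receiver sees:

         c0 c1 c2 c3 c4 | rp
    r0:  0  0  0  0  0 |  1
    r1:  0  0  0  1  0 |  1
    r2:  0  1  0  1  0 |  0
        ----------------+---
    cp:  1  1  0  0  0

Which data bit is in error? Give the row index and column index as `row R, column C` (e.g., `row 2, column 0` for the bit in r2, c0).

row 0, column 0

Recompute each row's even parity and compare to rp:
  r0: data parity 0, sent rp 1 → mismatch
  r1: data parity 1, sent rp 1 → ok
  r2: data parity 0, sent rp 0 → ok
Recompute each column's even parity and compare to cp:
  c0: data parity 0, sent cp 1 → mismatch
  c1: data parity 1, sent cp 1 → ok
  c2: data parity 0, sent cp 0 → ok
  c3: data parity 0, sent cp 0 → ok
  c4: data parity 0, sent cp 0 → ok
Exactly one row (r0) and one column (c0) fail → the flipped bit is at their intersection.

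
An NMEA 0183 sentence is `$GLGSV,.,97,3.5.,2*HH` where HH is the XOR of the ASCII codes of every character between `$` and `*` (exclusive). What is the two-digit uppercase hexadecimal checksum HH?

XOR the ASCII codes of the payload characters:
  'G' = 0x47 → acc = 0x47
  'L' = 0x4C → acc = 0x0B
  'G' = 0x47 → acc = 0x4C
  'S' = 0x53 → acc = 0x1F
  'V' = 0x56 → acc = 0x49
  ',' = 0x2C → acc = 0x65
  '.' = 0x2E → acc = 0x4B
  ',' = 0x2C → acc = 0x67
  '9' = 0x39 → acc = 0x5E
  '7' = 0x37 → acc = 0x69
  ',' = 0x2C → acc = 0x45
  '3' = 0x33 → acc = 0x76
  '.' = 0x2E → acc = 0x58
  '5' = 0x35 → acc = 0x6D
  '.' = 0x2E → acc = 0x43
  ',' = 0x2C → acc = 0x6F
  '2' = 0x32 → acc = 0x5D
Checksum = 0x5D.

5D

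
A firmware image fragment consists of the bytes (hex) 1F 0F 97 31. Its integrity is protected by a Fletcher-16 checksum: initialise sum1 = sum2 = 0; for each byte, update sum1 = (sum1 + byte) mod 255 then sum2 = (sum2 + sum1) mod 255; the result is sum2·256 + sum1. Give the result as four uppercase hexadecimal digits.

0AF6

Running sums (mod 255):
  after byte 0 (1F): sum1=31, sum2=31
  after byte 1 (0F): sum1=46, sum2=77
  after byte 2 (97): sum1=197, sum2=19
  after byte 3 (31): sum1=246, sum2=10
Checksum = sum2·256 + sum1 = 10·256 + 246 = 2806 = 0x0AF6.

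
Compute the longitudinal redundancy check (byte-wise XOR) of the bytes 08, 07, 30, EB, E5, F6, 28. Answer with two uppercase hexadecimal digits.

EF

XOR the bytes together:
  start with 0x08
  0x08 ⊕ 0x07 = 0x0F
  0x0F ⊕ 0x30 = 0x3F
  0x3F ⊕ 0xEB = 0xD4
  0xD4 ⊕ 0xE5 = 0x31
  0x31 ⊕ 0xF6 = 0xC7
  0xC7 ⊕ 0x28 = 0xEF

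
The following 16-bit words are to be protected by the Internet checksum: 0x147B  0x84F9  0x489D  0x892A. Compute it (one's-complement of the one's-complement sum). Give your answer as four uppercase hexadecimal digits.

94C3

One's-complement addition (fold any carry out of bit 15 back into bit 0):
  0x147B + 0x84F9 = 0x09974
  0x9974 + 0x489D = 0x0E211
  0xE211 + 0x892A = 0x16B3B → wrap carry → 0x6B3C
One's-complement sum = 0x6B3C.
Checksum = ~0x6B3C & 0xFFFF = 0x94C3.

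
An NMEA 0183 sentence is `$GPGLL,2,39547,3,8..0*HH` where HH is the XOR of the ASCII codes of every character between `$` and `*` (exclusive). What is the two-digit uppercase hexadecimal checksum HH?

65

XOR the ASCII codes of the payload characters:
  'G' = 0x47 → acc = 0x47
  'P' = 0x50 → acc = 0x17
  'G' = 0x47 → acc = 0x50
  'L' = 0x4C → acc = 0x1C
  'L' = 0x4C → acc = 0x50
  ',' = 0x2C → acc = 0x7C
  '2' = 0x32 → acc = 0x4E
  ',' = 0x2C → acc = 0x62
  '3' = 0x33 → acc = 0x51
  '9' = 0x39 → acc = 0x68
  '5' = 0x35 → acc = 0x5D
  '4' = 0x34 → acc = 0x69
  '7' = 0x37 → acc = 0x5E
  ',' = 0x2C → acc = 0x72
  '3' = 0x33 → acc = 0x41
  ',' = 0x2C → acc = 0x6D
  '8' = 0x38 → acc = 0x55
  '.' = 0x2E → acc = 0x7B
  '.' = 0x2E → acc = 0x55
  '0' = 0x30 → acc = 0x65
Checksum = 0x65.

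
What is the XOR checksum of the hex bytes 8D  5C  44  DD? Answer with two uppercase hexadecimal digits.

XOR the bytes together:
  start with 0x8D
  0x8D ⊕ 0x5C = 0xD1
  0xD1 ⊕ 0x44 = 0x95
  0x95 ⊕ 0xDD = 0x48

48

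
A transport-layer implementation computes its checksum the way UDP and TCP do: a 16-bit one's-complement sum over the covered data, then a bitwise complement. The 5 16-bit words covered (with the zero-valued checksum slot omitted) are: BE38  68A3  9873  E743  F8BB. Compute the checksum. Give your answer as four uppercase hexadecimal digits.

60B0

One's-complement addition (fold any carry out of bit 15 back into bit 0):
  0xBE38 + 0x68A3 = 0x126DB → wrap carry → 0x26DC
  0x26DC + 0x9873 = 0x0BF4F
  0xBF4F + 0xE743 = 0x1A692 → wrap carry → 0xA693
  0xA693 + 0xF8BB = 0x19F4E → wrap carry → 0x9F4F
One's-complement sum = 0x9F4F.
Checksum = ~0x9F4F & 0xFFFF = 0x60B0.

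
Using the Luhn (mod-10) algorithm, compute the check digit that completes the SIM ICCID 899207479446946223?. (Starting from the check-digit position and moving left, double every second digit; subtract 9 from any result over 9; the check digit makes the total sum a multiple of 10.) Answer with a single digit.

Partial digits right→left: 3 2 2 6 4 9 6 4 4 9 7 4 7 0 2 9 9 8
Double every second digit counting from the check-digit position (so the 1st, 3rd, 5th, ... of the partial from the right).
  doubled (with −9 where >9): 6 4 8 3 8 5 5 4 9 → sum 52
  kept as-is: 2 6 9 4 9 4 0 9 8 → sum 51
Total = 52 + 51 = 103.
Check digit = (10 − (103 mod 10)) mod 10 = 7.

7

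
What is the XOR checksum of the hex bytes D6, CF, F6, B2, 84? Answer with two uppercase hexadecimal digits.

D9

XOR the bytes together:
  start with 0xD6
  0xD6 ⊕ 0xCF = 0x19
  0x19 ⊕ 0xF6 = 0xEF
  0xEF ⊕ 0xB2 = 0x5D
  0x5D ⊕ 0x84 = 0xD9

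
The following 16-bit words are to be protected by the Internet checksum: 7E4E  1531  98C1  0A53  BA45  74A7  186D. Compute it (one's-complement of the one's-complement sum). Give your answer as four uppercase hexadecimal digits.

8211

One's-complement addition (fold any carry out of bit 15 back into bit 0):
  0x7E4E + 0x1531 = 0x0937F
  0x937F + 0x98C1 = 0x12C40 → wrap carry → 0x2C41
  0x2C41 + 0x0A53 = 0x03694
  0x3694 + 0xBA45 = 0x0F0D9
  0xF0D9 + 0x74A7 = 0x16580 → wrap carry → 0x6581
  0x6581 + 0x186D = 0x07DEE
One's-complement sum = 0x7DEE.
Checksum = ~0x7DEE & 0xFFFF = 0x8211.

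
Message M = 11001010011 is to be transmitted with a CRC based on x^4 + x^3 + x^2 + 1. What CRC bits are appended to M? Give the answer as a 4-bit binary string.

Append 4 zeros: 110010100110000. Divide by 11101 (XOR where the leading bit is 1):
  pos 0: 11001 XOR 11101 = 00100
  pos 2: 10001 XOR 11101 = 01100
  pos 3: 11000 XOR 11101 = 00101
  pos 5: 10101 XOR 11101 = 01000
  pos 6: 10001 XOR 11101 = 01100
  pos 7: 11000 XOR 11101 = 00101
  pos 9: 10100 XOR 11101 = 01001
  pos 10: 10010 XOR 11101 = 01111
Remainder (last 4 bits) = 1111. This is the CRC / FCS.

1111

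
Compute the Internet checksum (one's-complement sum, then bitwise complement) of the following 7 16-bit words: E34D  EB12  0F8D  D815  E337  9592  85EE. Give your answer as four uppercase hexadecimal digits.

One's-complement addition (fold any carry out of bit 15 back into bit 0):
  0xE34D + 0xEB12 = 0x1CE5F → wrap carry → 0xCE60
  0xCE60 + 0x0F8D = 0x0DDED
  0xDDED + 0xD815 = 0x1B602 → wrap carry → 0xB603
  0xB603 + 0xE337 = 0x1993A → wrap carry → 0x993B
  0x993B + 0x9592 = 0x12ECD → wrap carry → 0x2ECE
  0x2ECE + 0x85EE = 0x0B4BC
One's-complement sum = 0xB4BC.
Checksum = ~0xB4BC & 0xFFFF = 0x4B43.

4B43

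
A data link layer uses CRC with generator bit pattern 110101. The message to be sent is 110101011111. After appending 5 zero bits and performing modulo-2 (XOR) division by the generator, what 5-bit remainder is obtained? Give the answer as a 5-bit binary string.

01110

Append 5 zeros: 11010101111100000. Divide by 110101 (XOR where the leading bit is 1):
  pos 0: 110101 XOR 110101 = 000000
  pos 7: 111110 XOR 110101 = 001011
  pos 9: 101100 XOR 110101 = 011001
  pos 10: 110010 XOR 110101 = 000111
Remainder (last 5 bits) = 01110. This is the CRC / FCS.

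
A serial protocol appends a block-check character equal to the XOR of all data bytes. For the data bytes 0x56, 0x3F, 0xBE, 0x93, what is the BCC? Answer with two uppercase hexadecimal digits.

44

XOR the bytes together:
  start with 0x56
  0x56 ⊕ 0x3F = 0x69
  0x69 ⊕ 0xBE = 0xD7
  0xD7 ⊕ 0x93 = 0x44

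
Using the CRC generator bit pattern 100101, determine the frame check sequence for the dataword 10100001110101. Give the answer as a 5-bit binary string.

00101

Append 5 zeros: 1010000111010100000. Divide by 100101 (XOR where the leading bit is 1):
  pos 0: 101000 XOR 100101 = 001101
  pos 2: 110101 XOR 100101 = 010000
  pos 3: 100001 XOR 100101 = 000100
  pos 6: 100101 XOR 100101 = 000000
  pos 13: 100000 XOR 100101 = 000101
Remainder (last 5 bits) = 00101. This is the CRC / FCS.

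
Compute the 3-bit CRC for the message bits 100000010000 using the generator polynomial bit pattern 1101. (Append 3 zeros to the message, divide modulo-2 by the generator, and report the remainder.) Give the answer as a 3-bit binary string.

000

Append 3 zeros: 100000010000000. Divide by 1101 (XOR where the leading bit is 1):
  pos 0: 1000 XOR 1101 = 0101
  pos 1: 1010 XOR 1101 = 0111
  pos 2: 1110 XOR 1101 = 0011
  pos 4: 1101 XOR 1101 = 0000
Remainder (last 3 bits) = 000. This is the CRC / FCS.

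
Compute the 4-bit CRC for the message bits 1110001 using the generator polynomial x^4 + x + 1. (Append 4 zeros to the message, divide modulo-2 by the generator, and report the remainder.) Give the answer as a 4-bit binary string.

Append 4 zeros: 11100010000. Divide by 10011 (XOR where the leading bit is 1):
  pos 0: 11100 XOR 10011 = 01111
  pos 1: 11110 XOR 10011 = 01101
  pos 2: 11011 XOR 10011 = 01000
  pos 3: 10000 XOR 10011 = 00011
  pos 6: 11000 XOR 10011 = 01011
Remainder (last 4 bits) = 1011. This is the CRC / FCS.

1011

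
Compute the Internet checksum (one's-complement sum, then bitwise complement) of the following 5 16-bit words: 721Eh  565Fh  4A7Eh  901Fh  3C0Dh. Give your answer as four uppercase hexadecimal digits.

One's-complement addition (fold any carry out of bit 15 back into bit 0):
  0x721E + 0x565F = 0x0C87D
  0xC87D + 0x4A7E = 0x112FB → wrap carry → 0x12FC
  0x12FC + 0x901F = 0x0A31B
  0xA31B + 0x3C0D = 0x0DF28
One's-complement sum = 0xDF28.
Checksum = ~0xDF28 & 0xFFFF = 0x20D7.

20D7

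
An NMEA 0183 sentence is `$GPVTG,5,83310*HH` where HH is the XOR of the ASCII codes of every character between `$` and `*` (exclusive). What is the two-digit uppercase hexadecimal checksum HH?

5E

XOR the ASCII codes of the payload characters:
  'G' = 0x47 → acc = 0x47
  'P' = 0x50 → acc = 0x17
  'V' = 0x56 → acc = 0x41
  'T' = 0x54 → acc = 0x15
  'G' = 0x47 → acc = 0x52
  ',' = 0x2C → acc = 0x7E
  '5' = 0x35 → acc = 0x4B
  ',' = 0x2C → acc = 0x67
  '8' = 0x38 → acc = 0x5F
  '3' = 0x33 → acc = 0x6C
  '3' = 0x33 → acc = 0x5F
  '1' = 0x31 → acc = 0x6E
  '0' = 0x30 → acc = 0x5E
Checksum = 0x5E.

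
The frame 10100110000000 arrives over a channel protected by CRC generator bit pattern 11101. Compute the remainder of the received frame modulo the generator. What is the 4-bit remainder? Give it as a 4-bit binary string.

Modulo-2 division of 10100110000000 by 11101:
  pos 0: 10100 XOR 11101 = 01001
  pos 1: 10011 XOR 11101 = 01110
  pos 2: 11101 XOR 11101 = 00000
Remainder = 0000 (zero — the frame passes the CRC check).

0000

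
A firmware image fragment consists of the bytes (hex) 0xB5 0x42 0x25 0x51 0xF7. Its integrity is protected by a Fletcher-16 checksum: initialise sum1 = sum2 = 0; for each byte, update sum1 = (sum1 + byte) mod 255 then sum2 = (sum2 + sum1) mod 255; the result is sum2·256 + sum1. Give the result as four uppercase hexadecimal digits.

Running sums (mod 255):
  after byte 0 (0xB5): sum1=181, sum2=181
  after byte 1 (0x42): sum1=247, sum2=173
  after byte 2 (0x25): sum1=29, sum2=202
  after byte 3 (0x51): sum1=110, sum2=57
  after byte 4 (0xF7): sum1=102, sum2=159
Checksum = sum2·256 + sum1 = 159·256 + 102 = 40806 = 0x9F66.

9F66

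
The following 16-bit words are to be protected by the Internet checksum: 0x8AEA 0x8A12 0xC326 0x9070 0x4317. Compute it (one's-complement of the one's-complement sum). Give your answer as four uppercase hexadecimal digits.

5454

One's-complement addition (fold any carry out of bit 15 back into bit 0):
  0x8AEA + 0x8A12 = 0x114FC → wrap carry → 0x14FD
  0x14FD + 0xC326 = 0x0D823
  0xD823 + 0x9070 = 0x16893 → wrap carry → 0x6894
  0x6894 + 0x4317 = 0x0ABAB
One's-complement sum = 0xABAB.
Checksum = ~0xABAB & 0xFFFF = 0x5454.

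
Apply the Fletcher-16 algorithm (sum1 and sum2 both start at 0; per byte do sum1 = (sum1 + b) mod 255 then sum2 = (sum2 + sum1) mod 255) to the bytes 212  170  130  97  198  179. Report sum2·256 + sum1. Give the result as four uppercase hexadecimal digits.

C1DD

Running sums (mod 255):
  after byte 0 (212): sum1=212, sum2=212
  after byte 1 (170): sum1=127, sum2=84
  after byte 2 (130): sum1=2, sum2=86
  after byte 3 (97): sum1=99, sum2=185
  after byte 4 (198): sum1=42, sum2=227
  after byte 5 (179): sum1=221, sum2=193
Checksum = sum2·256 + sum1 = 193·256 + 221 = 49629 = 0xC1DD.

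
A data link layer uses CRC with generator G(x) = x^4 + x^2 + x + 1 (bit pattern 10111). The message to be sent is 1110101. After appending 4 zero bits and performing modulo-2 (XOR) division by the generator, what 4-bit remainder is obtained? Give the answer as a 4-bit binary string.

Append 4 zeros: 11101010000. Divide by 10111 (XOR where the leading bit is 1):
  pos 0: 11101 XOR 10111 = 01010
  pos 1: 10100 XOR 10111 = 00011
  pos 4: 11100 XOR 10111 = 01011
  pos 5: 10110 XOR 10111 = 00001
Remainder (last 4 bits) = 0010. This is the CRC / FCS.

0010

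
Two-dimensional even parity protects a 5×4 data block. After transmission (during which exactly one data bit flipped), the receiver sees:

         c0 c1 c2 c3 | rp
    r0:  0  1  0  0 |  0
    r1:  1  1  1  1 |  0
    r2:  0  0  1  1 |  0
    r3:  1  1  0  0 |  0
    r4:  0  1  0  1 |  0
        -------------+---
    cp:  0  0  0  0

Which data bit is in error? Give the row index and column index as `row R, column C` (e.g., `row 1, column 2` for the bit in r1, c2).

row 0, column 3

Recompute each row's even parity and compare to rp:
  r0: data parity 1, sent rp 0 → mismatch
  r1: data parity 0, sent rp 0 → ok
  r2: data parity 0, sent rp 0 → ok
  r3: data parity 0, sent rp 0 → ok
  r4: data parity 0, sent rp 0 → ok
Recompute each column's even parity and compare to cp:
  c0: data parity 0, sent cp 0 → ok
  c1: data parity 0, sent cp 0 → ok
  c2: data parity 0, sent cp 0 → ok
  c3: data parity 1, sent cp 0 → mismatch
Exactly one row (r0) and one column (c3) fail → the flipped bit is at their intersection.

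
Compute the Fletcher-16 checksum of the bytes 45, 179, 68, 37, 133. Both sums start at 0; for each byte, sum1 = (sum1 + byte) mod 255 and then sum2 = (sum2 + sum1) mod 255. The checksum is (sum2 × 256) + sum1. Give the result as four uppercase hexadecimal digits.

Running sums (mod 255):
  after byte 0 (45): sum1=45, sum2=45
  after byte 1 (179): sum1=224, sum2=14
  after byte 2 (68): sum1=37, sum2=51
  after byte 3 (37): sum1=74, sum2=125
  after byte 4 (133): sum1=207, sum2=77
Checksum = sum2·256 + sum1 = 77·256 + 207 = 19919 = 0x4DCF.

4DCF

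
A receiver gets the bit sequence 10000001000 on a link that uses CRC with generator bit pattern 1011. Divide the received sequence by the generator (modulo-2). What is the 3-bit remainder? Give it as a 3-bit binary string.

Modulo-2 division of 10000001000 by 1011:
  pos 0: 1000 XOR 1011 = 0011
  pos 2: 1100 XOR 1011 = 0111
  pos 3: 1110 XOR 1011 = 0101
  pos 4: 1011 XOR 1011 = 0000
Remainder = 000 (zero — the frame passes the CRC check).

000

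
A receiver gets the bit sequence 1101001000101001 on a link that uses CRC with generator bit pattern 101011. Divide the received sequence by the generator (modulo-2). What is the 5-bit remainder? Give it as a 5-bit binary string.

Modulo-2 division of 1101001000101001 by 101011:
  pos 0: 110100 XOR 101011 = 011111
  pos 1: 111111 XOR 101011 = 010100
  pos 2: 101000 XOR 101011 = 000011
  pos 6: 110010 XOR 101011 = 011001
  pos 7: 110011 XOR 101011 = 011000
  pos 8: 110000 XOR 101011 = 011011
  pos 9: 110110 XOR 101011 = 011101
  pos 10: 111011 XOR 101011 = 010000
Remainder = 10000 (nonzero — an error is detected).

10000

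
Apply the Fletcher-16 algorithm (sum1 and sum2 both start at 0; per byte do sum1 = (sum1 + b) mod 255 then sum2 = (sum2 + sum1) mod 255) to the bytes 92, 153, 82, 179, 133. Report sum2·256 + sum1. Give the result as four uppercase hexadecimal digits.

Running sums (mod 255):
  after byte 0 (92): sum1=92, sum2=92
  after byte 1 (153): sum1=245, sum2=82
  after byte 2 (82): sum1=72, sum2=154
  after byte 3 (179): sum1=251, sum2=150
  after byte 4 (133): sum1=129, sum2=24
Checksum = sum2·256 + sum1 = 24·256 + 129 = 6273 = 0x1881.

1881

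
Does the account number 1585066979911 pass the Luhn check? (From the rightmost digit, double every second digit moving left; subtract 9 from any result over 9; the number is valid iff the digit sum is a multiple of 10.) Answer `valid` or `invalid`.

From the right, keep odd positions and double even positions (subtract 9 from any doubled value over 9):
  doubled (positions 2,4,...): 2 9 9 3 1 1 → sum 25
  kept (positions 1,3,...): 1 9 7 6 0 8 1 → sum 32
Total = 57.
57 mod 10 = 7, so the number is invalid.

invalid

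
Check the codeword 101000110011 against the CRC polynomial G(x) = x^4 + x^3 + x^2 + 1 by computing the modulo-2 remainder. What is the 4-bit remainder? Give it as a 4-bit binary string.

Modulo-2 division of 101000110011 by 11101:
  pos 0: 10100 XOR 11101 = 01001
  pos 1: 10010 XOR 11101 = 01111
  pos 2: 11111 XOR 11101 = 00010
  pos 5: 10100 XOR 11101 = 01001
  pos 6: 10011 XOR 11101 = 01110
  pos 7: 11101 XOR 11101 = 00000
Remainder = 0000 (zero — the frame passes the CRC check).

0000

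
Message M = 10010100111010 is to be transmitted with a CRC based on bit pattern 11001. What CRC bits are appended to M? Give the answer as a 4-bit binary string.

Append 4 zeros: 100101001110100000. Divide by 11001 (XOR where the leading bit is 1):
  pos 0: 10010 XOR 11001 = 01011
  pos 1: 10111 XOR 11001 = 01110
  pos 2: 11100 XOR 11001 = 00101
  pos 4: 10101 XOR 11001 = 01100
  pos 5: 11001 XOR 11001 = 00000
  pos 10: 10100 XOR 11001 = 01101
  pos 11: 11010 XOR 11001 = 00011
Remainder (last 4 bits) = 1100. This is the CRC / FCS.

1100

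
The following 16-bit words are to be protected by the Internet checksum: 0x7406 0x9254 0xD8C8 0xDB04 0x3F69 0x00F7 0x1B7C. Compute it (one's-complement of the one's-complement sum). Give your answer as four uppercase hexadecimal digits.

E9FA

One's-complement addition (fold any carry out of bit 15 back into bit 0):
  0x7406 + 0x9254 = 0x1065A → wrap carry → 0x065B
  0x065B + 0xD8C8 = 0x0DF23
  0xDF23 + 0xDB04 = 0x1BA27 → wrap carry → 0xBA28
  0xBA28 + 0x3F69 = 0x0F991
  0xF991 + 0x00F7 = 0x0FA88
  0xFA88 + 0x1B7C = 0x11604 → wrap carry → 0x1605
One's-complement sum = 0x1605.
Checksum = ~0x1605 & 0xFFFF = 0xE9FA.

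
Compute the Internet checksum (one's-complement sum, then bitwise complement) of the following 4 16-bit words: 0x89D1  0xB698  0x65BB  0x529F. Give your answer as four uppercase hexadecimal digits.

One's-complement addition (fold any carry out of bit 15 back into bit 0):
  0x89D1 + 0xB698 = 0x14069 → wrap carry → 0x406A
  0x406A + 0x65BB = 0x0A625
  0xA625 + 0x529F = 0x0F8C4
One's-complement sum = 0xF8C4.
Checksum = ~0xF8C4 & 0xFFFF = 0x073B.

073B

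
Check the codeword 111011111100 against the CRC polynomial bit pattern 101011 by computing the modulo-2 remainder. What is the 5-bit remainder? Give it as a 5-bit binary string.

00100

Modulo-2 division of 111011111100 by 101011:
  pos 0: 111011 XOR 101011 = 010000
  pos 1: 100001 XOR 101011 = 001010
  pos 3: 101011 XOR 101011 = 000000
Remainder = 00100 (nonzero — an error is detected).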